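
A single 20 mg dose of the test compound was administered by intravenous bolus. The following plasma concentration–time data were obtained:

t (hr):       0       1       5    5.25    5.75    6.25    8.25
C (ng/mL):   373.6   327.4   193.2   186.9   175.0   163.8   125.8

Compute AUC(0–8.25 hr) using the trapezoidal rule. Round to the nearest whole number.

Trapezoidal AUC_0→8.25:
  [0→1]: (373.6+327.4)/2 × 1 = 350.5
  [1→5]: (327.4+193.2)/2 × 4 = 1041.2
  [5→5.25]: (193.2+186.9)/2 × 0.25 = 47.5125
  [5.25→5.75]: (186.9+175.0)/2 × 0.5 = 90.475
  [5.75→6.25]: (175.0+163.8)/2 × 0.5 = 84.7
  [6.25→8.25]: (163.8+125.8)/2 × 2 = 289.6
  Sum = 1903.9875 ng/mL·hr

AUC = 1904 ng/mL·hr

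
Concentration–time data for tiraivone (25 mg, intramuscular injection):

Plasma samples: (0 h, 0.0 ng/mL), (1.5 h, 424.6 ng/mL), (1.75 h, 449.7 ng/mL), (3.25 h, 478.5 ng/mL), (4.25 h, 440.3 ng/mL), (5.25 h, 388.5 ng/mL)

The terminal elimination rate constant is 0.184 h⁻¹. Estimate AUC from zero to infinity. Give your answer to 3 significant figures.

Trapezoidal AUC_0→5.25:
  [0→1.5]: (0.0+424.6)/2 × 1.5 = 318.45
  [1.5→1.75]: (424.6+449.7)/2 × 0.25 = 109.2875
  [1.75→3.25]: (449.7+478.5)/2 × 1.5 = 696.15
  [3.25→4.25]: (478.5+440.3)/2 × 1 = 459.4
  [4.25→5.25]: (440.3+388.5)/2 × 1 = 414.4
  Sum = 1997.6875 ng/mL·h
Extrapolated tail: C_last / k_e = 388.5 / 0.184 = 2111.413
AUC_0→∞ = 1997.6875 + 2111.413 = 4109.1005 ng/mL·h

AUC = 4110 ng/mL·h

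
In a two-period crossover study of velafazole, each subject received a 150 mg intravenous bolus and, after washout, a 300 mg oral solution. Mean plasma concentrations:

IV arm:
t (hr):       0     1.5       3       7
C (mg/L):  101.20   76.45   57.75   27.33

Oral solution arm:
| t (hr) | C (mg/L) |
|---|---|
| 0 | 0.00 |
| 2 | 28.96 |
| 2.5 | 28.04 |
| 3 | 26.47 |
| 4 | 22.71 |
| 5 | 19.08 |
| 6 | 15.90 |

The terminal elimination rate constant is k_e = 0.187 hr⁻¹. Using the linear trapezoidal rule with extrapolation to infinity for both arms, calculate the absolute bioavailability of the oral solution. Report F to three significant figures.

F = 0.186

Trapezoidal AUC_0→7 (IV):
  [0→1.5]: (101.20+76.45)/2 × 1.5 = 133.2375
  [1.5→3]: (76.45+57.75)/2 × 1.5 = 100.65
  [3→7]: (57.75+27.33)/2 × 4 = 170.16
  Sum = 404.0475 mg/L·hr
IV tail: 27.33/0.187 = 146.150; AUC_iv,0→∞ = 404.0475 + 146.150 = 550.1975 mg/L·hr
Trapezoidal AUC_0→6 (oral solution):
  [0→2]: (0.00+28.96)/2 × 2 = 28.96
  [2→2.5]: (28.96+28.04)/2 × 0.5 = 14.25
  [2.5→3]: (28.04+26.47)/2 × 0.5 = 13.6275
  [3→4]: (26.47+22.71)/2 × 1 = 24.59
  [4→5]: (22.71+19.08)/2 × 1 = 20.895
  [5→6]: (19.08+15.90)/2 × 1 = 17.49
  Sum = 119.8125 mg/L·hr
oral solution tail: 15.90/0.187 = 85.027; AUC_ev,0→∞ = 119.8125 + 85.027 = 204.8395 mg/L·hr
F = (AUC_ev/D_ev)/(AUC_iv/D_iv) = (204.8395/300)/(550.1975/150) = 0.682798/3.66798 = 0.1862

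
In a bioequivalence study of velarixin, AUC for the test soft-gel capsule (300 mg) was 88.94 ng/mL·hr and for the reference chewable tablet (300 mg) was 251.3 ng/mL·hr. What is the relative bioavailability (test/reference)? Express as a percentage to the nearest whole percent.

F_rel = 35%

F_rel = (AUC_test/D_test) / (AUC_ref/D_ref)
      = (88.94/300) / (251.3/300)
      = 0.296467 / 0.837667 = 0.3539 = 35.39%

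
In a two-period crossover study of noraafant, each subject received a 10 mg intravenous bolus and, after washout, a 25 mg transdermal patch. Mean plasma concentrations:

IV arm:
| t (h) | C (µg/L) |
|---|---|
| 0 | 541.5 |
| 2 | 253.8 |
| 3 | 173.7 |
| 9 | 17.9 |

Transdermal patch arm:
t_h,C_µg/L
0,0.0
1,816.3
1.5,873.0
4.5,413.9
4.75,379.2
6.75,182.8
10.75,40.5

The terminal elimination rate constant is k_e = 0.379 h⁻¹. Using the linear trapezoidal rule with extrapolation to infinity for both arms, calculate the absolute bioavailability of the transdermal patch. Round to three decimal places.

F = 0.975

Trapezoidal AUC_0→9 (IV):
  [0→2]: (541.5+253.8)/2 × 2 = 795.3
  [2→3]: (253.8+173.7)/2 × 1 = 213.75
  [3→9]: (173.7+17.9)/2 × 6 = 574.8
  Sum = 1583.85 µg/L·h
IV tail: 17.9/0.379 = 47.230; AUC_iv,0→∞ = 1583.85 + 47.230 = 1631.08 µg/L·h
Trapezoidal AUC_0→10.75 (transdermal patch):
  [0→1]: (0.0+816.3)/2 × 1 = 408.15
  [1→1.5]: (816.3+873.0)/2 × 0.5 = 422.325
  [1.5→4.5]: (873.0+413.9)/2 × 3 = 1930.35
  [4.5→4.75]: (413.9+379.2)/2 × 0.25 = 99.1375
  [4.75→6.75]: (379.2+182.8)/2 × 2 = 562.0
  [6.75→10.75]: (182.8+40.5)/2 × 4 = 446.6
  Sum = 3868.5625 µg/L·h
transdermal patch tail: 40.5/0.379 = 106.860; AUC_ev,0→∞ = 3868.5625 + 106.860 = 3975.4225 µg/L·h
F = (AUC_ev/D_ev)/(AUC_iv/D_iv) = (3975.4225/25)/(1631.08/10) = 159.0169/163.108 = 0.9749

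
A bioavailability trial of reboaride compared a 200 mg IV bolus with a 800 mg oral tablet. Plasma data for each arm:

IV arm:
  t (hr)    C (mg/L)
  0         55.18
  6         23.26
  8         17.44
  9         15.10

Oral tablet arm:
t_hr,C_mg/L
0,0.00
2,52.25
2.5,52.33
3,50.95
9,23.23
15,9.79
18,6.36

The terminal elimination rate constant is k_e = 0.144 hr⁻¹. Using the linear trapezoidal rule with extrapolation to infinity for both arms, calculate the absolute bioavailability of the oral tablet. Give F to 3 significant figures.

F = 0.311

Trapezoidal AUC_0→9 (IV):
  [0→6]: (55.18+23.26)/2 × 6 = 235.32
  [6→8]: (23.26+17.44)/2 × 2 = 40.7
  [8→9]: (17.44+15.10)/2 × 1 = 16.27
  Sum = 292.29 mg/L·hr
IV tail: 15.10/0.144 = 104.861; AUC_iv,0→∞ = 292.29 + 104.861 = 397.151 mg/L·hr
Trapezoidal AUC_0→18 (oral tablet):
  [0→2]: (0.00+52.25)/2 × 2 = 52.25
  [2→2.5]: (52.25+52.33)/2 × 0.5 = 26.145
  [2.5→3]: (52.33+50.95)/2 × 0.5 = 25.82
  [3→9]: (50.95+23.23)/2 × 6 = 222.54
  [9→15]: (23.23+9.79)/2 × 6 = 99.06
  [15→18]: (9.79+6.36)/2 × 3 = 24.225
  Sum = 450.04 mg/L·hr
oral tablet tail: 6.36/0.144 = 44.167; AUC_ev,0→∞ = 450.04 + 44.167 = 494.207 mg/L·hr
F = (AUC_ev/D_ev)/(AUC_iv/D_iv) = (494.207/800)/(397.151/200) = 0.61775875/1.985755 = 0.3111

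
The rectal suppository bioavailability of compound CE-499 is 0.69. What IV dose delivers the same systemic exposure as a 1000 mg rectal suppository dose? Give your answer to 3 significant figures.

D_iv = 690 mg

Systemic exposure from an extravascular dose = F × D_ev, so the equivalent IV dose is F × D_ev.
D_iv = F × D_ev = 0.69 × 1000 = 690 mg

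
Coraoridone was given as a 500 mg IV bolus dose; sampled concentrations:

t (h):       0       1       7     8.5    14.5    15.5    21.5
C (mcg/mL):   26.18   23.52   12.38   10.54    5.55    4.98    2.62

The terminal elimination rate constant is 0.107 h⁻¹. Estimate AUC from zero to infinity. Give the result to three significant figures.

AUC = 251 mcg/mL·h

Trapezoidal AUC_0→21.5:
  [0→1]: (26.18+23.52)/2 × 1 = 24.85
  [1→7]: (23.52+12.38)/2 × 6 = 107.7
  [7→8.5]: (12.38+10.54)/2 × 1.5 = 17.19
  [8.5→14.5]: (10.54+5.55)/2 × 6 = 48.27
  [14.5→15.5]: (5.55+4.98)/2 × 1 = 5.265
  [15.5→21.5]: (4.98+2.62)/2 × 6 = 22.8
  Sum = 226.075 mcg/mL·h
Extrapolated tail: C_last / k_e = 2.62 / 0.107 = 24.486
AUC_0→∞ = 226.075 + 24.486 = 250.561 mcg/mL·h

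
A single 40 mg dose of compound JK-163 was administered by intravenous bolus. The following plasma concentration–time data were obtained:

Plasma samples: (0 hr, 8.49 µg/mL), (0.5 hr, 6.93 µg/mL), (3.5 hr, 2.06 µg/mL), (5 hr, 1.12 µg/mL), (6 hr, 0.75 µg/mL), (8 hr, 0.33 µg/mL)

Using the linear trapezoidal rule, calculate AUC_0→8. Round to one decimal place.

Trapezoidal AUC_0→8:
  [0→0.5]: (8.49+6.93)/2 × 0.5 = 3.855
  [0.5→3.5]: (6.93+2.06)/2 × 3 = 13.485
  [3.5→5]: (2.06+1.12)/2 × 1.5 = 2.385
  [5→6]: (1.12+0.75)/2 × 1 = 0.935
  [6→8]: (0.75+0.33)/2 × 2 = 1.08
  Sum = 21.74 µg/mL·hr

AUC = 21.7 µg/mL·hr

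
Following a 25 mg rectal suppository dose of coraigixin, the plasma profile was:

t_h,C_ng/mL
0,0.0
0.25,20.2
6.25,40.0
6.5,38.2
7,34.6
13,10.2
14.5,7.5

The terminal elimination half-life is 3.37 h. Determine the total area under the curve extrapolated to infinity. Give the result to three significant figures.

Trapezoidal AUC_0→14.5:
  [0→0.25]: (0.0+20.2)/2 × 0.25 = 2.525
  [0.25→6.25]: (20.2+40.0)/2 × 6 = 180.6
  [6.25→6.5]: (40.0+38.2)/2 × 0.25 = 9.775
  [6.5→7]: (38.2+34.6)/2 × 0.5 = 18.2
  [7→13]: (34.6+10.2)/2 × 6 = 134.4
  [13→14.5]: (10.2+7.5)/2 × 1.5 = 13.275
  Sum = 358.775 ng/mL·h
k_e = ln2 / t½ = 0.693147 / 3.37 = 0.2057 h^-1
Extrapolated tail: C_last / k_e = 7.5 / 0.2057 = 36.461
AUC_0→∞ = 358.775 + 36.461 = 395.236 ng/mL·h

AUC = 395 ng/mL·h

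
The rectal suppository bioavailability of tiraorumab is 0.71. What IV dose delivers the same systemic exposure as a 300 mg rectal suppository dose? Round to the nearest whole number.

Systemic exposure from an extravascular dose = F × D_ev, so the equivalent IV dose is F × D_ev.
D_iv = F × D_ev = 0.71 × 300 = 213 mg

D_iv = 213 mg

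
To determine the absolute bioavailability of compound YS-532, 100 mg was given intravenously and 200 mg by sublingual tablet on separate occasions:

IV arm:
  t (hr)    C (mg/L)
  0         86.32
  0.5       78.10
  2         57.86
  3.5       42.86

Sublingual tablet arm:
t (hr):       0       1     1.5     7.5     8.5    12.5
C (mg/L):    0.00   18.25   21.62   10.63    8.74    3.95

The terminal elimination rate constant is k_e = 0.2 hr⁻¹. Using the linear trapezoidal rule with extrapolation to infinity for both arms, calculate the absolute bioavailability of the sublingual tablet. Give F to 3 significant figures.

F = 0.197

Trapezoidal AUC_0→3.5 (IV):
  [0→0.5]: (86.32+78.10)/2 × 0.5 = 41.105
  [0.5→2]: (78.10+57.86)/2 × 1.5 = 101.97
  [2→3.5]: (57.86+42.86)/2 × 1.5 = 75.54
  Sum = 218.615 mg/L·hr
IV tail: 42.86/0.2 = 214.300; AUC_iv,0→∞ = 218.615 + 214.300 = 432.915 mg/L·hr
Trapezoidal AUC_0→12.5 (sublingual tablet):
  [0→1]: (0.00+18.25)/2 × 1 = 9.125
  [1→1.5]: (18.25+21.62)/2 × 0.5 = 9.9675
  [1.5→7.5]: (21.62+10.63)/2 × 6 = 96.75
  [7.5→8.5]: (10.63+8.74)/2 × 1 = 9.685
  [8.5→12.5]: (8.74+3.95)/2 × 4 = 25.38
  Sum = 150.9075 mg/L·hr
sublingual tablet tail: 3.95/0.2 = 19.750; AUC_ev,0→∞ = 150.9075 + 19.750 = 170.6575 mg/L·hr
F = (AUC_ev/D_ev)/(AUC_iv/D_iv) = (170.6575/200)/(432.915/100) = 0.8532875/4.32915 = 0.1971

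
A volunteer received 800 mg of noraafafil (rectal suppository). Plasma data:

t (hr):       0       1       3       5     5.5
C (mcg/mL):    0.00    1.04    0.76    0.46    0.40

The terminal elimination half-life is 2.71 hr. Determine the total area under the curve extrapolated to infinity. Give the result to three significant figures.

Trapezoidal AUC_0→5.5:
  [0→1]: (0.00+1.04)/2 × 1 = 0.52
  [1→3]: (1.04+0.76)/2 × 2 = 1.8
  [3→5]: (0.76+0.46)/2 × 2 = 1.22
  [5→5.5]: (0.46+0.40)/2 × 0.5 = 0.215
  Sum = 3.755 mcg/mL·hr
k_e = ln2 / t½ = 0.693147 / 2.71 = 0.2558 hr^-1
Extrapolated tail: C_last / k_e = 0.40 / 0.2558 = 1.564
AUC_0→∞ = 3.755 + 1.564 = 5.319 mcg/mL·hr

AUC = 5.32 mcg/mL·hr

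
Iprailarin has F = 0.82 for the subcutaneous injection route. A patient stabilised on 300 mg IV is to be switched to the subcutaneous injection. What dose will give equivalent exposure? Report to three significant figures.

D_subcutaneous = 366 mg

For equal systemic exposure: F × D_ev = D_iv
D_ev = D_iv / F = 300 / 0.82 = 365.854 mg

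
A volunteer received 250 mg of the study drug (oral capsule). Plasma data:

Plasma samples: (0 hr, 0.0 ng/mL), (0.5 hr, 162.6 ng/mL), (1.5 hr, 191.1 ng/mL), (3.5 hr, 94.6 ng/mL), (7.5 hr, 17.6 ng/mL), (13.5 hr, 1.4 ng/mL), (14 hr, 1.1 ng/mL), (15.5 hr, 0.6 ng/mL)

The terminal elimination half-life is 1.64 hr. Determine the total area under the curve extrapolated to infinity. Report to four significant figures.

AUC = 787.9 ng/mL·hr

Trapezoidal AUC_0→15.5:
  [0→0.5]: (0.0+162.6)/2 × 0.5 = 40.65
  [0.5→1.5]: (162.6+191.1)/2 × 1 = 176.85
  [1.5→3.5]: (191.1+94.6)/2 × 2 = 285.7
  [3.5→7.5]: (94.6+17.6)/2 × 4 = 224.4
  [7.5→13.5]: (17.6+1.4)/2 × 6 = 57.0
  [13.5→14]: (1.4+1.1)/2 × 0.5 = 0.625
  [14→15.5]: (1.1+0.6)/2 × 1.5 = 1.275
  Sum = 786.5 ng/mL·hr
k_e = ln2 / t½ = 0.693147 / 1.64 = 0.4227 hr^-1
Extrapolated tail: C_last / k_e = 0.6 / 0.4227 = 1.419
AUC_0→∞ = 786.5 + 1.419 = 787.919 ng/mL·hr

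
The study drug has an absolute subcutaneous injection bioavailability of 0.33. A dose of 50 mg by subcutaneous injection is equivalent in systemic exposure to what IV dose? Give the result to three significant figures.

D_iv = 16.5 mg

Systemic exposure from an extravascular dose = F × D_ev, so the equivalent IV dose is F × D_ev.
D_iv = F × D_ev = 0.33 × 50 = 16.5 mg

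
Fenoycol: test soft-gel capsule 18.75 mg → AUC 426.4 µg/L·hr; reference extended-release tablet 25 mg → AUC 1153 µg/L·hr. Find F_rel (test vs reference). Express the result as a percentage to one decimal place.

F_rel = (AUC_test/D_test) / (AUC_ref/D_ref)
      = (426.4/18.75) / (1153/25)
      = 22.7413 / 46.12 = 0.4931 = 49.31%

F_rel = 49.3%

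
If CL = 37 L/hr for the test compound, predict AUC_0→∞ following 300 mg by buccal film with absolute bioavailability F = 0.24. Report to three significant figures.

AUC = 1.95 mg/L·hr

AUC_0→∞ = F × Dose / CL
        = 0.24 × 300 / 37 = 1.94595 mg/L·hr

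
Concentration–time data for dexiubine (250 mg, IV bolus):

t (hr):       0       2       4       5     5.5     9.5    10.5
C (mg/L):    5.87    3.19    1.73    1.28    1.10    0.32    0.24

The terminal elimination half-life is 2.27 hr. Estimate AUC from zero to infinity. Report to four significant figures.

Trapezoidal AUC_0→10.5:
  [0→2]: (5.87+3.19)/2 × 2 = 9.06
  [2→4]: (3.19+1.73)/2 × 2 = 4.92
  [4→5]: (1.73+1.28)/2 × 1 = 1.505
  [5→5.5]: (1.28+1.10)/2 × 0.5 = 0.595
  [5.5→9.5]: (1.10+0.32)/2 × 4 = 2.84
  [9.5→10.5]: (0.32+0.24)/2 × 1 = 0.28
  Sum = 19.2 mg/L·hr
k_e = ln2 / t½ = 0.693147 / 2.27 = 0.3054 hr^-1
Extrapolated tail: C_last / k_e = 0.24 / 0.3054 = 0.786
AUC_0→∞ = 19.2 + 0.786 = 19.986 mg/L·hr

AUC = 19.99 mg/L·hr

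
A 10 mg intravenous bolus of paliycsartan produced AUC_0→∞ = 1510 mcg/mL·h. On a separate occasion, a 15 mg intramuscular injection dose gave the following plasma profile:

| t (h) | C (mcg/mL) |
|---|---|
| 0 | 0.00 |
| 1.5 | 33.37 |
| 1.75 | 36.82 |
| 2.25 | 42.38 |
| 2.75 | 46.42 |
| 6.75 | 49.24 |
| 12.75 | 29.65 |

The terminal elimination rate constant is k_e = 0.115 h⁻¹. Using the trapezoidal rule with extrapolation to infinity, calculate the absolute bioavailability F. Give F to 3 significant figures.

F = 0.336

Trapezoidal AUC_0→12.75 (intramuscular injection):
  [0→1.5]: (0.00+33.37)/2 × 1.5 = 25.0275
  [1.5→1.75]: (33.37+36.82)/2 × 0.25 = 8.77375
  [1.75→2.25]: (36.82+42.38)/2 × 0.5 = 19.8
  [2.25→2.75]: (42.38+46.42)/2 × 0.5 = 22.2
  [2.75→6.75]: (46.42+49.24)/2 × 4 = 191.32
  [6.75→12.75]: (49.24+29.65)/2 × 6 = 236.67
  Sum = 503.79125 mcg/mL·h
Tail: C_last/k_e = 29.65/0.115 = 257.826
AUC_0→∞ (intramuscular injection) = 503.79125 + 257.826 = 761.61725 mcg/mL·h
F = (AUC_ev/D_ev)/(AUC_iv/D_iv) = (761.61725/15)/(1510/10) = 50.7745/151 = 0.3363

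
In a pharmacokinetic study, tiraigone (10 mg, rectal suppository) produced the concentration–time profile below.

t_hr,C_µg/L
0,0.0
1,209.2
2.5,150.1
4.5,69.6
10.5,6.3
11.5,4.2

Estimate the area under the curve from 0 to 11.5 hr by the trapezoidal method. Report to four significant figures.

Trapezoidal AUC_0→11.5:
  [0→1]: (0.0+209.2)/2 × 1 = 104.6
  [1→2.5]: (209.2+150.1)/2 × 1.5 = 269.475
  [2.5→4.5]: (150.1+69.6)/2 × 2 = 219.7
  [4.5→10.5]: (69.6+6.3)/2 × 6 = 227.7
  [10.5→11.5]: (6.3+4.2)/2 × 1 = 5.25
  Sum = 826.725 µg/L·hr

AUC = 826.7 µg/L·hr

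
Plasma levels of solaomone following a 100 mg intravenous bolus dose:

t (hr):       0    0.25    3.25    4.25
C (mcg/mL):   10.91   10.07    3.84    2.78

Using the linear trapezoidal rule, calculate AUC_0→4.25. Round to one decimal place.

AUC = 26.8 mcg/mL·hr

Trapezoidal AUC_0→4.25:
  [0→0.25]: (10.91+10.07)/2 × 0.25 = 2.6225
  [0.25→3.25]: (10.07+3.84)/2 × 3 = 20.865
  [3.25→4.25]: (3.84+2.78)/2 × 1 = 3.31
  Sum = 26.7975 mcg/mL·hr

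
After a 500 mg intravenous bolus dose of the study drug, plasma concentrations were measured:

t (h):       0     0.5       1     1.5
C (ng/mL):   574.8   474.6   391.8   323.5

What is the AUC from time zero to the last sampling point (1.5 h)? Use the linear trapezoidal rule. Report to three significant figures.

Trapezoidal AUC_0→1.5:
  [0→0.5]: (574.8+474.6)/2 × 0.5 = 262.35
  [0.5→1]: (474.6+391.8)/2 × 0.5 = 216.6
  [1→1.5]: (391.8+323.5)/2 × 0.5 = 178.825
  Sum = 657.775 ng/mL·h

AUC = 658 ng/mL·h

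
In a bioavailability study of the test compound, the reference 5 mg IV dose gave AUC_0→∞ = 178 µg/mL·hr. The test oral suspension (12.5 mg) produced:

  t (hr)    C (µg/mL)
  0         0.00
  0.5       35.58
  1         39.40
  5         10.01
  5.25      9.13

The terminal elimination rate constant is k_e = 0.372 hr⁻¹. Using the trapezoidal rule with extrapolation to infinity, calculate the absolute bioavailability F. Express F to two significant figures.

F = 0.34

Trapezoidal AUC_0→5.25 (oral suspension):
  [0→0.5]: (0.00+35.58)/2 × 0.5 = 8.895
  [0.5→1]: (35.58+39.40)/2 × 0.5 = 18.745
  [1→5]: (39.40+10.01)/2 × 4 = 98.82
  [5→5.25]: (10.01+9.13)/2 × 0.25 = 2.3925
  Sum = 128.8525 µg/mL·hr
Tail: C_last/k_e = 9.13/0.372 = 24.543
AUC_0→∞ (oral suspension) = 128.8525 + 24.543 = 153.3955 µg/mL·hr
F = (AUC_ev/D_ev)/(AUC_iv/D_iv) = (153.3955/12.5)/(178/5) = 12.27164/35.6 = 0.3447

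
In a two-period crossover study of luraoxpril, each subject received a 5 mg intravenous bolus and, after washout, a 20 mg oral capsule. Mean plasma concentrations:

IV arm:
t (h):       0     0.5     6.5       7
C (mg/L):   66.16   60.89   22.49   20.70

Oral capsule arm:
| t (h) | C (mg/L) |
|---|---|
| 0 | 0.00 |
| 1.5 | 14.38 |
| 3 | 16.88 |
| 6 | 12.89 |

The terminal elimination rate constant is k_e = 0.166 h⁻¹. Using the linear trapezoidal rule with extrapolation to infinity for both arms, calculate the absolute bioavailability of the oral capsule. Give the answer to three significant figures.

Trapezoidal AUC_0→7 (IV):
  [0→0.5]: (66.16+60.89)/2 × 0.5 = 31.7625
  [0.5→6.5]: (60.89+22.49)/2 × 6 = 250.14
  [6.5→7]: (22.49+20.70)/2 × 0.5 = 10.7975
  Sum = 292.7 mg/L·h
IV tail: 20.70/0.166 = 124.699; AUC_iv,0→∞ = 292.7 + 124.699 = 417.399 mg/L·h
Trapezoidal AUC_0→6 (oral capsule):
  [0→1.5]: (0.00+14.38)/2 × 1.5 = 10.785
  [1.5→3]: (14.38+16.88)/2 × 1.5 = 23.445
  [3→6]: (16.88+12.89)/2 × 3 = 44.655
  Sum = 78.885 mg/L·h
oral capsule tail: 12.89/0.166 = 77.651; AUC_ev,0→∞ = 78.885 + 77.651 = 156.536 mg/L·h
F = (AUC_ev/D_ev)/(AUC_iv/D_iv) = (156.536/20)/(417.399/5) = 7.8268/83.4798 = 0.0938

F = 0.0938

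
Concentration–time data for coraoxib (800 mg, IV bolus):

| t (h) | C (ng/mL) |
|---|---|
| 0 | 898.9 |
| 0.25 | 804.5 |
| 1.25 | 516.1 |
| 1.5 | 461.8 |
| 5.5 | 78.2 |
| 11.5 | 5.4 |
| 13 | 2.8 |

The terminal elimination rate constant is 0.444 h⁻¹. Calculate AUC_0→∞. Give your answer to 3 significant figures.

AUC = 2340 ng/mL·h

Trapezoidal AUC_0→13:
  [0→0.25]: (898.9+804.5)/2 × 0.25 = 212.925
  [0.25→1.25]: (804.5+516.1)/2 × 1 = 660.3
  [1.25→1.5]: (516.1+461.8)/2 × 0.25 = 122.2375
  [1.5→5.5]: (461.8+78.2)/2 × 4 = 1080.0
  [5.5→11.5]: (78.2+5.4)/2 × 6 = 250.8
  [11.5→13]: (5.4+2.8)/2 × 1.5 = 6.15
  Sum = 2332.4125 ng/mL·h
Extrapolated tail: C_last / k_e = 2.8 / 0.444 = 6.306
AUC_0→∞ = 2332.4125 + 6.306 = 2338.7185 ng/mL·h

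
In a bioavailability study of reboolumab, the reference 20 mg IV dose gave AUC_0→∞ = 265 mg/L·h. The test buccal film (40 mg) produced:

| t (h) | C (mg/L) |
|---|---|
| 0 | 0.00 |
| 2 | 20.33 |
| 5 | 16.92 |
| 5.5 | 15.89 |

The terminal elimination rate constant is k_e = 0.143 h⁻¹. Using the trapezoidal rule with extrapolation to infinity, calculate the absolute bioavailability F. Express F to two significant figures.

F = 0.37

Trapezoidal AUC_0→5.5 (buccal film):
  [0→2]: (0.00+20.33)/2 × 2 = 20.33
  [2→5]: (20.33+16.92)/2 × 3 = 55.875
  [5→5.5]: (16.92+15.89)/2 × 0.5 = 8.2025
  Sum = 84.4075 mg/L·h
Tail: C_last/k_e = 15.89/0.143 = 111.119
AUC_0→∞ (buccal film) = 84.4075 + 111.119 = 195.5265 mg/L·h
F = (AUC_ev/D_ev)/(AUC_iv/D_iv) = (195.5265/40)/(265/20) = 4.8881625/13.25 = 0.3689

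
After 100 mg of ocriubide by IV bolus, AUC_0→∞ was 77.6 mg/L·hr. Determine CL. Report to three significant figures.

CL = Dose_iv / AUC_0→∞
   = 100 / 77.6 = 1.28866 L/hr

CL = 1.29 L/hr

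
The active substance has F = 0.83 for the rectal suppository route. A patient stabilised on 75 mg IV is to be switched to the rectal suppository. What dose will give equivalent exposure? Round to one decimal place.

For equal systemic exposure: F × D_ev = D_iv
D_ev = D_iv / F = 75 / 0.83 = 90.3614 mg

D_rectal = 90.4 mg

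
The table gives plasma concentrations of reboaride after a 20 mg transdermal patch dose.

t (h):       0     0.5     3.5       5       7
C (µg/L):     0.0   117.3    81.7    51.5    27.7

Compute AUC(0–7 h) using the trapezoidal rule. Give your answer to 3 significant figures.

Trapezoidal AUC_0→7:
  [0→0.5]: (0.0+117.3)/2 × 0.5 = 29.325
  [0.5→3.5]: (117.3+81.7)/2 × 3 = 298.5
  [3.5→5]: (81.7+51.5)/2 × 1.5 = 99.9
  [5→7]: (51.5+27.7)/2 × 2 = 79.2
  Sum = 506.925 µg/L·h

AUC = 507 µg/L·h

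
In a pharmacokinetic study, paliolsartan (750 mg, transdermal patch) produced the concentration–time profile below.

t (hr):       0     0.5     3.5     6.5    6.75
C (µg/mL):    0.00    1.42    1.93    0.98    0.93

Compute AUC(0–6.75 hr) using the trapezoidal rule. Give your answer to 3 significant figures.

Trapezoidal AUC_0→6.75:
  [0→0.5]: (0.00+1.42)/2 × 0.5 = 0.355
  [0.5→3.5]: (1.42+1.93)/2 × 3 = 5.025
  [3.5→6.5]: (1.93+0.98)/2 × 3 = 4.365
  [6.5→6.75]: (0.98+0.93)/2 × 0.25 = 0.23875
  Sum = 9.98375 µg/mL·hr

AUC = 9.98 µg/mL·hr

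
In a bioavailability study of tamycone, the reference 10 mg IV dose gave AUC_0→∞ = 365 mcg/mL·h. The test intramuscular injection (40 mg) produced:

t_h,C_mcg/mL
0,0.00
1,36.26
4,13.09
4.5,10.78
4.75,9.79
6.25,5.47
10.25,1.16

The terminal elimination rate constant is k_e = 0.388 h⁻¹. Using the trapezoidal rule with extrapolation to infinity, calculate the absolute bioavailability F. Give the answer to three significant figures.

Trapezoidal AUC_0→10.25 (intramuscular injection):
  [0→1]: (0.00+36.26)/2 × 1 = 18.13
  [1→4]: (36.26+13.09)/2 × 3 = 74.025
  [4→4.5]: (13.09+10.78)/2 × 0.5 = 5.9675
  [4.5→4.75]: (10.78+9.79)/2 × 0.25 = 2.57125
  [4.75→6.25]: (9.79+5.47)/2 × 1.5 = 11.445
  [6.25→10.25]: (5.47+1.16)/2 × 4 = 13.26
  Sum = 125.39875 mcg/mL·h
Tail: C_last/k_e = 1.16/0.388 = 2.990
AUC_0→∞ (intramuscular injection) = 125.39875 + 2.990 = 128.38875 mcg/mL·h
F = (AUC_ev/D_ev)/(AUC_iv/D_iv) = (128.38875/40)/(365/10) = 3.20972/36.5 = 0.0879

F = 0.0879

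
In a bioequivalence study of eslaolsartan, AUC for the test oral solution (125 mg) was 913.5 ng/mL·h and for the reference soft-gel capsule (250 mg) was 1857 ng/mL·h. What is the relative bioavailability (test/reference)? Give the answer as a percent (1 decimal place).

F_rel = (AUC_test/D_test) / (AUC_ref/D_ref)
      = (913.5/125) / (1857/250)
      = 7.308 / 7.428 = 0.9838 = 98.38%

F_rel = 98.4%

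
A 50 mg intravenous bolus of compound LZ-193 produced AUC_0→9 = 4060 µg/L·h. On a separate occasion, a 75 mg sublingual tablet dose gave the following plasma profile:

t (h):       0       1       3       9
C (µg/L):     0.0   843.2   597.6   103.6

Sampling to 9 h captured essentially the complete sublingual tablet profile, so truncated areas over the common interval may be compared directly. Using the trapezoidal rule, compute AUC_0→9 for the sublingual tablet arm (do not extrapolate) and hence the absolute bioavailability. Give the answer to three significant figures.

F = 0.651

Trapezoidal AUC_0→9 (sublingual tablet):
  [0→1]: (0.0+843.2)/2 × 1 = 421.6
  [1→3]: (843.2+597.6)/2 × 2 = 1440.8
  [3→9]: (597.6+103.6)/2 × 6 = 2103.6
  Sum = 3966.0 µg/L·h
F = (AUC_ev/D_ev)/(AUC_iv/D_iv) = (3966.0/75)/(4060/50) = 52.88/81.2 = 0.6512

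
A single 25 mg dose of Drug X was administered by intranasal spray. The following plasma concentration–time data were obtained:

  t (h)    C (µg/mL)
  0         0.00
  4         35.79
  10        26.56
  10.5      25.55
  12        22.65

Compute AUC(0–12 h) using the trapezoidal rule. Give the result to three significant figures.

Trapezoidal AUC_0→12:
  [0→4]: (0.00+35.79)/2 × 4 = 71.58
  [4→10]: (35.79+26.56)/2 × 6 = 187.05
  [10→10.5]: (26.56+25.55)/2 × 0.5 = 13.0275
  [10.5→12]: (25.55+22.65)/2 × 1.5 = 36.15
  Sum = 307.8075 µg/mL·h

AUC = 308 µg/mL·h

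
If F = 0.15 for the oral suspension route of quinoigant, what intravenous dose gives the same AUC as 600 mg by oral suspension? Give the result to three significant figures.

Systemic exposure from an extravascular dose = F × D_ev, so the equivalent IV dose is F × D_ev.
D_iv = F × D_ev = 0.15 × 600 = 90 mg

D_iv = 90.0 mg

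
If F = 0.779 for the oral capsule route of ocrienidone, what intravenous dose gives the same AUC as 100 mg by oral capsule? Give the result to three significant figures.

D_iv = 77.9 mg

Systemic exposure from an extravascular dose = F × D_ev, so the equivalent IV dose is F × D_ev.
D_iv = F × D_ev = 0.779 × 100 = 77.9 mg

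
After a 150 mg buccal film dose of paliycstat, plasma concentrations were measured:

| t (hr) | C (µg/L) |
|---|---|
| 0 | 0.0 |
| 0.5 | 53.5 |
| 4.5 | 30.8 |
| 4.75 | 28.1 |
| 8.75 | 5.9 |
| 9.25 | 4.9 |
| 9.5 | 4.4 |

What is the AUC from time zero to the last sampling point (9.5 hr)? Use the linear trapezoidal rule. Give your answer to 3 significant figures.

AUC = 261 µg/L·hr

Trapezoidal AUC_0→9.5:
  [0→0.5]: (0.0+53.5)/2 × 0.5 = 13.375
  [0.5→4.5]: (53.5+30.8)/2 × 4 = 168.6
  [4.5→4.75]: (30.8+28.1)/2 × 0.25 = 7.3625
  [4.75→8.75]: (28.1+5.9)/2 × 4 = 68.0
  [8.75→9.25]: (5.9+4.9)/2 × 0.5 = 2.7
  [9.25→9.5]: (4.9+4.4)/2 × 0.25 = 1.1625
  Sum = 261.2 µg/L·hr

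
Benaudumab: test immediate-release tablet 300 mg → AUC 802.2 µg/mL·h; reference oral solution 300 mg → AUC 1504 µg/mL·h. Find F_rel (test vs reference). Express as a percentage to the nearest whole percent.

F_rel = 53%

F_rel = (AUC_test/D_test) / (AUC_ref/D_ref)
      = (802.2/300) / (1504/300)
      = 2.674 / 5.01333 = 0.5334 = 53.34%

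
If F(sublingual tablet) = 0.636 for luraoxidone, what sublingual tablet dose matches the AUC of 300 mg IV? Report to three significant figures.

D_sublingual = 472 mg

For equal systemic exposure: F × D_ev = D_iv
D_ev = D_iv / F = 300 / 0.636 = 471.698 mg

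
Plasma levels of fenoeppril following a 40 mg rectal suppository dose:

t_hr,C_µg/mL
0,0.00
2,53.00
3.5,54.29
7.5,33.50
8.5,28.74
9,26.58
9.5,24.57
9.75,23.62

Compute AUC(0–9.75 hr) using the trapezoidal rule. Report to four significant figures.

Trapezoidal AUC_0→9.75:
  [0→2]: (0.00+53.00)/2 × 2 = 53.0
  [2→3.5]: (53.00+54.29)/2 × 1.5 = 80.4675
  [3.5→7.5]: (54.29+33.50)/2 × 4 = 175.58
  [7.5→8.5]: (33.50+28.74)/2 × 1 = 31.12
  [8.5→9]: (28.74+26.58)/2 × 0.5 = 13.83
  [9→9.5]: (26.58+24.57)/2 × 0.5 = 12.7875
  [9.5→9.75]: (24.57+23.62)/2 × 0.25 = 6.02375
  Sum = 372.80875 µg/mL·hr

AUC = 372.8 µg/mL·hr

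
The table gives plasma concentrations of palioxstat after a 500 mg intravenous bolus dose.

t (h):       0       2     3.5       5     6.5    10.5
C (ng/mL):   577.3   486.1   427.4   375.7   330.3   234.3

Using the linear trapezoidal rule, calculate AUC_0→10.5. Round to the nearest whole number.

Trapezoidal AUC_0→10.5:
  [0→2]: (577.3+486.1)/2 × 2 = 1063.4
  [2→3.5]: (486.1+427.4)/2 × 1.5 = 685.125
  [3.5→5]: (427.4+375.7)/2 × 1.5 = 602.325
  [5→6.5]: (375.7+330.3)/2 × 1.5 = 529.5
  [6.5→10.5]: (330.3+234.3)/2 × 4 = 1129.2
  Sum = 4009.55 ng/mL·h

AUC = 4010 ng/mL·h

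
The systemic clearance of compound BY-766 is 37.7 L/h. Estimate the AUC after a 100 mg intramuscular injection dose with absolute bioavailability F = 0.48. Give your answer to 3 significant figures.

AUC = 1.27 mg/L·h

AUC_0→∞ = F × Dose / CL
        = 0.48 × 100 / 37.7 = 1.27321 mg/L·h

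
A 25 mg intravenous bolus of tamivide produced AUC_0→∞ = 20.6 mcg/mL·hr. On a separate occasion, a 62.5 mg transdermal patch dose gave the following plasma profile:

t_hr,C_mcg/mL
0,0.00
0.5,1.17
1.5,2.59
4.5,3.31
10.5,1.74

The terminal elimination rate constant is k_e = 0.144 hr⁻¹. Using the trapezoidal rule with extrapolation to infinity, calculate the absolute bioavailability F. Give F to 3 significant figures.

F = 0.743

Trapezoidal AUC_0→10.5 (transdermal patch):
  [0→0.5]: (0.00+1.17)/2 × 0.5 = 0.2925
  [0.5→1.5]: (1.17+2.59)/2 × 1 = 1.88
  [1.5→4.5]: (2.59+3.31)/2 × 3 = 8.85
  [4.5→10.5]: (3.31+1.74)/2 × 6 = 15.15
  Sum = 26.1725 mcg/mL·hr
Tail: C_last/k_e = 1.74/0.144 = 12.083
AUC_0→∞ (transdermal patch) = 26.1725 + 12.083 = 38.2555 mcg/mL·hr
F = (AUC_ev/D_ev)/(AUC_iv/D_iv) = (38.2555/62.5)/(20.6/25) = 0.612088/0.824 = 0.7428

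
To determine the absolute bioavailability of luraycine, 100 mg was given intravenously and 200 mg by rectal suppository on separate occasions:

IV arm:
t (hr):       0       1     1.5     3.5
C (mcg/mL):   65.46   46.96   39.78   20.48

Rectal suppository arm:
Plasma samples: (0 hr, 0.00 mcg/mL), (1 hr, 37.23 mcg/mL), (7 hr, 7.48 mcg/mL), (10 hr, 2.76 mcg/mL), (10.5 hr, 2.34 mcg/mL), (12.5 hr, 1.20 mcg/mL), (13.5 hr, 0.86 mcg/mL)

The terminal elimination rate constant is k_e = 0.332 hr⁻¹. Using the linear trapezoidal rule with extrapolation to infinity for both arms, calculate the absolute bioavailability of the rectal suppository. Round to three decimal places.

Trapezoidal AUC_0→3.5 (IV):
  [0→1]: (65.46+46.96)/2 × 1 = 56.21
  [1→1.5]: (46.96+39.78)/2 × 0.5 = 21.685
  [1.5→3.5]: (39.78+20.48)/2 × 2 = 60.26
  Sum = 138.155 mcg/mL·hr
IV tail: 20.48/0.332 = 61.687; AUC_iv,0→∞ = 138.155 + 61.687 = 199.842 mcg/mL·hr
Trapezoidal AUC_0→13.5 (rectal suppository):
  [0→1]: (0.00+37.23)/2 × 1 = 18.615
  [1→7]: (37.23+7.48)/2 × 6 = 134.13
  [7→10]: (7.48+2.76)/2 × 3 = 15.36
  [10→10.5]: (2.76+2.34)/2 × 0.5 = 1.275
  [10.5→12.5]: (2.34+1.20)/2 × 2 = 3.54
  [12.5→13.5]: (1.20+0.86)/2 × 1 = 1.03
  Sum = 173.95 mcg/mL·hr
rectal suppository tail: 0.86/0.332 = 2.590; AUC_ev,0→∞ = 173.95 + 2.590 = 176.54 mcg/mL·hr
F = (AUC_ev/D_ev)/(AUC_iv/D_iv) = (176.54/200)/(199.842/100) = 0.8827/1.99842 = 0.4417

F = 0.442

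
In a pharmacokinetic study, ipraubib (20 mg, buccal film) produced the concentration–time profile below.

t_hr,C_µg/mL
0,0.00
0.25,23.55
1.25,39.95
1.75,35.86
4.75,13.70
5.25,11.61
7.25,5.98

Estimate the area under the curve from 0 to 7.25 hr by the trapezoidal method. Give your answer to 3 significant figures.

AUC = 152 µg/mL·hr

Trapezoidal AUC_0→7.25:
  [0→0.25]: (0.00+23.55)/2 × 0.25 = 2.94375
  [0.25→1.25]: (23.55+39.95)/2 × 1 = 31.75
  [1.25→1.75]: (39.95+35.86)/2 × 0.5 = 18.9525
  [1.75→4.75]: (35.86+13.70)/2 × 3 = 74.34
  [4.75→5.25]: (13.70+11.61)/2 × 0.5 = 6.3275
  [5.25→7.25]: (11.61+5.98)/2 × 2 = 17.59
  Sum = 151.90375 µg/mL·hr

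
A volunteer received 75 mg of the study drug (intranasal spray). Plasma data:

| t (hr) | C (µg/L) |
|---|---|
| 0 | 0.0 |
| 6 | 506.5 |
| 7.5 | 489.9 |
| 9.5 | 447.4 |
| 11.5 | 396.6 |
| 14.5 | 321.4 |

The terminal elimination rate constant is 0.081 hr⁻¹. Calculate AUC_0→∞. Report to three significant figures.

Trapezoidal AUC_0→14.5:
  [0→6]: (0.0+506.5)/2 × 6 = 1519.5
  [6→7.5]: (506.5+489.9)/2 × 1.5 = 747.3
  [7.5→9.5]: (489.9+447.4)/2 × 2 = 937.3
  [9.5→11.5]: (447.4+396.6)/2 × 2 = 844.0
  [11.5→14.5]: (396.6+321.4)/2 × 3 = 1077.0
  Sum = 5125.1 µg/L·hr
Extrapolated tail: C_last / k_e = 321.4 / 0.081 = 3967.901
AUC_0→∞ = 5125.1 + 3967.901 = 9093.001 µg/L·hr

AUC = 9090 µg/L·hr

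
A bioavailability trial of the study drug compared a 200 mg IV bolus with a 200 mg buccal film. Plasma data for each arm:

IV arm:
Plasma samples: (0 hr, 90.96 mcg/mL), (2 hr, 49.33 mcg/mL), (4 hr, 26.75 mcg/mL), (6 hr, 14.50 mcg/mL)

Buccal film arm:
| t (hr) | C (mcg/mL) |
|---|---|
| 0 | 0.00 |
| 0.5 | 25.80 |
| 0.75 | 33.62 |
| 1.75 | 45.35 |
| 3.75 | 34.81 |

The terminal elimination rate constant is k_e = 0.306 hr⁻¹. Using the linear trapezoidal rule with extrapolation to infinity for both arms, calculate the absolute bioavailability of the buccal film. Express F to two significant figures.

F = 0.81

Trapezoidal AUC_0→6 (IV):
  [0→2]: (90.96+49.33)/2 × 2 = 140.29
  [2→4]: (49.33+26.75)/2 × 2 = 76.08
  [4→6]: (26.75+14.50)/2 × 2 = 41.25
  Sum = 257.62 mcg/mL·hr
IV tail: 14.50/0.306 = 47.386; AUC_iv,0→∞ = 257.62 + 47.386 = 305.006 mcg/mL·hr
Trapezoidal AUC_0→3.75 (buccal film):
  [0→0.5]: (0.00+25.80)/2 × 0.5 = 6.45
  [0.5→0.75]: (25.80+33.62)/2 × 0.25 = 7.4275
  [0.75→1.75]: (33.62+45.35)/2 × 1 = 39.485
  [1.75→3.75]: (45.35+34.81)/2 × 2 = 80.16
  Sum = 133.5225 mcg/mL·hr
buccal film tail: 34.81/0.306 = 113.758; AUC_ev,0→∞ = 133.5225 + 113.758 = 247.2805 mcg/mL·hr
F = (AUC_ev/D_ev)/(AUC_iv/D_iv) = (247.2805/200)/(305.006/200) = 1.2364025/1.52503 = 0.8107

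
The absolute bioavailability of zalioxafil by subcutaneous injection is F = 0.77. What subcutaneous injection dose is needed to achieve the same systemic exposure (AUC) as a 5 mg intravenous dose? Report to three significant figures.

D_subcutaneous = 6.49 mg

For equal systemic exposure: F × D_ev = D_iv
D_ev = D_iv / F = 5 / 0.77 = 6.49351 mg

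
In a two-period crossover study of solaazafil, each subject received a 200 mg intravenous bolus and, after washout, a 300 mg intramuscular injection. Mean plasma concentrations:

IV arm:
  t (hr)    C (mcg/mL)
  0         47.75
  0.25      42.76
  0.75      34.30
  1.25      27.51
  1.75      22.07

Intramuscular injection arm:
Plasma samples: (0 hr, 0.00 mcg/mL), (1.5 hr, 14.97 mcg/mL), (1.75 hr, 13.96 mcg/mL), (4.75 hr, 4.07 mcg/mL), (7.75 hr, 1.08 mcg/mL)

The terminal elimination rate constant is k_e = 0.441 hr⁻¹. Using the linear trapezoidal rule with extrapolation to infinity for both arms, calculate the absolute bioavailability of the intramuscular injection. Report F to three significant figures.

F = 0.320

Trapezoidal AUC_0→1.75 (IV):
  [0→0.25]: (47.75+42.76)/2 × 0.25 = 11.31375
  [0.25→0.75]: (42.76+34.30)/2 × 0.5 = 19.265
  [0.75→1.25]: (34.30+27.51)/2 × 0.5 = 15.4525
  [1.25→1.75]: (27.51+22.07)/2 × 0.5 = 12.395
  Sum = 58.42625 mcg/mL·hr
IV tail: 22.07/0.441 = 50.045; AUC_iv,0→∞ = 58.42625 + 50.045 = 108.47125 mcg/mL·hr
Trapezoidal AUC_0→7.75 (intramuscular injection):
  [0→1.5]: (0.00+14.97)/2 × 1.5 = 11.2275
  [1.5→1.75]: (14.97+13.96)/2 × 0.25 = 3.61625
  [1.75→4.75]: (13.96+4.07)/2 × 3 = 27.045
  [4.75→7.75]: (4.07+1.08)/2 × 3 = 7.725
  Sum = 49.61375 mcg/mL·hr
intramuscular injection tail: 1.08/0.441 = 2.449; AUC_ev,0→∞ = 49.61375 + 2.449 = 52.06275 mcg/mL·hr
F = (AUC_ev/D_ev)/(AUC_iv/D_iv) = (52.06275/300)/(108.47125/200) = 0.1735425/0.54235625 = 0.3200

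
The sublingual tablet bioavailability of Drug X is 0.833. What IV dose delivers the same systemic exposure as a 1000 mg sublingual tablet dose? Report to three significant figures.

D_iv = 833 mg

Systemic exposure from an extravascular dose = F × D_ev, so the equivalent IV dose is F × D_ev.
D_iv = F × D_ev = 0.833 × 1000 = 833 mg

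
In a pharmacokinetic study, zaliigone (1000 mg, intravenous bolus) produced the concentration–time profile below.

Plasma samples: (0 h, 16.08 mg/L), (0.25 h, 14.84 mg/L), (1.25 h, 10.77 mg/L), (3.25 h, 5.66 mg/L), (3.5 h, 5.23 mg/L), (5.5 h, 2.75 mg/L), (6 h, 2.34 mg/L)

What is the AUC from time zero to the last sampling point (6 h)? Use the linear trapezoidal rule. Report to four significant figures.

Trapezoidal AUC_0→6:
  [0→0.25]: (16.08+14.84)/2 × 0.25 = 3.865
  [0.25→1.25]: (14.84+10.77)/2 × 1 = 12.805
  [1.25→3.25]: (10.77+5.66)/2 × 2 = 16.43
  [3.25→3.5]: (5.66+5.23)/2 × 0.25 = 1.36125
  [3.5→5.5]: (5.23+2.75)/2 × 2 = 7.98
  [5.5→6]: (2.75+2.34)/2 × 0.5 = 1.2725
  Sum = 43.71375 mg/L·h

AUC = 43.71 mg/L·h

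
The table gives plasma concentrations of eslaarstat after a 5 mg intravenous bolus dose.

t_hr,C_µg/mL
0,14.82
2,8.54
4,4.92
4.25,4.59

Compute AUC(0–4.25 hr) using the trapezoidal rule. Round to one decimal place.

AUC = 38.0 µg/mL·hr

Trapezoidal AUC_0→4.25:
  [0→2]: (14.82+8.54)/2 × 2 = 23.36
  [2→4]: (8.54+4.92)/2 × 2 = 13.46
  [4→4.25]: (4.92+4.59)/2 × 0.25 = 1.18875
  Sum = 38.00875 µg/mL·hr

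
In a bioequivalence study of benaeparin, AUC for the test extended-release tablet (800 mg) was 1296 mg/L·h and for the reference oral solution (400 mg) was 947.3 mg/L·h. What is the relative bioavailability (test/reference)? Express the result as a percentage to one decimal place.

F_rel = (AUC_test/D_test) / (AUC_ref/D_ref)
      = (1296/800) / (947.3/400)
      = 1.62 / 2.36825 = 0.6840 = 68.40%

F_rel = 68.4%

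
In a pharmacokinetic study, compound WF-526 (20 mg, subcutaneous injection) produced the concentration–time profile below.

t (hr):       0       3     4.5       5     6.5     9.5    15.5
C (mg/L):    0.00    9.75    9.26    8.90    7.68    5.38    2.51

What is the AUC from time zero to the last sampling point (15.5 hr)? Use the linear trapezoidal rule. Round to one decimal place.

Trapezoidal AUC_0→15.5:
  [0→3]: (0.00+9.75)/2 × 3 = 14.625
  [3→4.5]: (9.75+9.26)/2 × 1.5 = 14.2575
  [4.5→5]: (9.26+8.90)/2 × 0.5 = 4.54
  [5→6.5]: (8.90+7.68)/2 × 1.5 = 12.435
  [6.5→9.5]: (7.68+5.38)/2 × 3 = 19.59
  [9.5→15.5]: (5.38+2.51)/2 × 6 = 23.67
  Sum = 89.1175 mg/L·hr

AUC = 89.1 mg/L·hr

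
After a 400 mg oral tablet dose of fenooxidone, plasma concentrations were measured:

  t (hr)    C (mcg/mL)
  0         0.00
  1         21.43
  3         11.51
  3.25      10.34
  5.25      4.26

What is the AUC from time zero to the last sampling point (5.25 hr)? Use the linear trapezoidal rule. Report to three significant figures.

AUC = 61.0 mcg/mL·hr

Trapezoidal AUC_0→5.25:
  [0→1]: (0.00+21.43)/2 × 1 = 10.715
  [1→3]: (21.43+11.51)/2 × 2 = 32.94
  [3→3.25]: (11.51+10.34)/2 × 0.25 = 2.73125
  [3.25→5.25]: (10.34+4.26)/2 × 2 = 14.6
  Sum = 60.98625 mcg/mL·hr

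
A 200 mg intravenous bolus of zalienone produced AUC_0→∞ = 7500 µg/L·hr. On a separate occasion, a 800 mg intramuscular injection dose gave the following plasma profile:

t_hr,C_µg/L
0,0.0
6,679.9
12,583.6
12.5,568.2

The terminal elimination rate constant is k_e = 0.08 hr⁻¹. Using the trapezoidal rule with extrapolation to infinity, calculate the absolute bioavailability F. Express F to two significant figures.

F = 0.44

Trapezoidal AUC_0→12.5 (intramuscular injection):
  [0→6]: (0.0+679.9)/2 × 6 = 2039.7
  [6→12]: (679.9+583.6)/2 × 6 = 3790.5
  [12→12.5]: (583.6+568.2)/2 × 0.5 = 287.95
  Sum = 6118.15 µg/L·hr
Tail: C_last/k_e = 568.2/0.08 = 7102.500
AUC_0→∞ (intramuscular injection) = 6118.15 + 7102.500 = 13220.65 µg/L·hr
F = (AUC_ev/D_ev)/(AUC_iv/D_iv) = (13220.65/800)/(7500/200) = 16.5258/37.5 = 0.4407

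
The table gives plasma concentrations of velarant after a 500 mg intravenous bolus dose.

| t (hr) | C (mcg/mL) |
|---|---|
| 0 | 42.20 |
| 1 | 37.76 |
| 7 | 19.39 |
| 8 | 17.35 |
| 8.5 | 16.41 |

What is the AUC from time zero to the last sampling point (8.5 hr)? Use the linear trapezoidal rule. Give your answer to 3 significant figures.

Trapezoidal AUC_0→8.5:
  [0→1]: (42.20+37.76)/2 × 1 = 39.98
  [1→7]: (37.76+19.39)/2 × 6 = 171.45
  [7→8]: (19.39+17.35)/2 × 1 = 18.37
  [8→8.5]: (17.35+16.41)/2 × 0.5 = 8.44
  Sum = 238.24 mcg/mL·hr

AUC = 238 mcg/mL·hr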